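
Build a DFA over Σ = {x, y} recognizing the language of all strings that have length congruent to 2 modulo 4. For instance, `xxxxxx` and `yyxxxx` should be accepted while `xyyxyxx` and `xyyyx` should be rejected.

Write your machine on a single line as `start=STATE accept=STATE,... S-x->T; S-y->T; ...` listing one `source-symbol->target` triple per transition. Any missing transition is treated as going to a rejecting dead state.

Only the length mod 4 matters, so use a 4-cycle: from any state, every input symbol moves to the next state, wrapping q3 back to q0. Mark q2 accepting.
A 4-state machine:
        x   y  
>  q0   q1  q1 
   q1   q2  q2 
 * q2   q3  q3 
   q3   q0  q0 
(> = start, * = accepting)

start=q0; accept=q2; q0-x->q1; q0-y->q1; q1-x->q2; q1-y->q2; q2-x->q3; q2-y->q3; q3-x->q0; q3-y->q0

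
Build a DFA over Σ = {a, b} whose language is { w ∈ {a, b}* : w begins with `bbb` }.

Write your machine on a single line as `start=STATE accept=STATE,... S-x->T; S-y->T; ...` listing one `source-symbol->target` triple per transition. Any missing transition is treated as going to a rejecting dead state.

start=s0; accept=s3; s0-a->s4; s0-b->s1; s1-a->s4; s1-b->s2; s2-a->s4; s2-b->s3; s3-a->s3; s3-b->s3; s4-a->s4; s4-b->s4

Check the first 3 symbols one by one: s0 through s2 record how many have matched `bbb` so far; any wrong symbol goes to the dead state s4. After all 3 match we enter the accepting sink s3.
        a   b  
>  s0   s4  s1 
   s1   s4  s2 
   s2   s4  s3 
 * s3   s3  s3 
   s4   s4  s4 
(> = start, * = accepting)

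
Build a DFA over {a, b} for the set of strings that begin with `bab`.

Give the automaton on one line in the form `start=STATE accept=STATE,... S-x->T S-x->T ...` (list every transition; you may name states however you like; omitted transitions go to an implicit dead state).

Walk along `bab` while the input agrees: from S0 take `b` to S1, and so on. Any deviation drops to the rejecting sink S4. Once S3 is reached the prefix is confirmed and every continuation is accepted.
5 states suffice.
        a   b  
>  S0   S4  S1 
   S1   S2  S4 
   S2   S4  S3 
 * S3   S3  S3 
   S4   S4  S4 
(> = start, * = accepting)

start=S0 accept=S3 S0-a->S4 S0-b->S1 S1-a->S2 S1-b->S4 S2-a->S4 S2-b->S3 S3-a->S3 S3-b->S3 S4-a->S4 S4-b->S4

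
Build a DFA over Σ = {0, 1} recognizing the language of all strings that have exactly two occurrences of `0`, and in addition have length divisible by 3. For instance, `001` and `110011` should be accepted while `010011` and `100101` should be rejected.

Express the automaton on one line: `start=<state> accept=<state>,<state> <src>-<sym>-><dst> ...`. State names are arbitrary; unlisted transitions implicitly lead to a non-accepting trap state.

start=s0 accept=s7 s0-0->s1 s0-1->s2 s1-0->s3 s1-1->s4 s2-0->s4 s2-1->s5 s3-0->s6 s3-1->s7 s4-0->s7 s4-1->s8 s5-0->s8 s5-1->s0 s6-0->s9 s6-1->s9 s7-0->s9 s7-1->s10 s8-0->s10 s8-1->s1 s9-0->s11 s9-1->s11 s10-0->s11 s10-1->s3 s11-0->s6 s11-1->s6

Handle the two conditions separately and then intersect. The first has 4 states tracking the count of `0`s, saturating at 3; the second has 3 states tracking the input length modulo 3. A product state is a pair (one from each), accepting exactly when both do.
With 12 states:
          0    1  
>  s0     s1   s2 
   s1     s3   s4 
   s2     s4   s5 
   s3     s6   s7 
   s4     s7   s8 
   s5     s8   s0 
   s6     s9   s9 
 * s7     s9  s10 
   s8    s10   s1 
   s9    s11  s11 
   s10   s11   s3 
   s11    s6   s6 
(> = start, * = accepting)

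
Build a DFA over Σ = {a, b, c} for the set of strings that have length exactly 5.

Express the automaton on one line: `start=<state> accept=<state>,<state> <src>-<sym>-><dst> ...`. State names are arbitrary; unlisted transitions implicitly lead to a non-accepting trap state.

start=q0 accept=q5 q0-a->q1 q0-b->q1 q0-c->q1 q1-a->q2 q1-b->q2 q1-c->q2 q2-a->q3 q2-b->q3 q2-c->q3 q3-a->q4 q3-b->q4 q3-c->q4 q4-a->q5 q4-b->q5 q4-c->q5 q5-a->q6 q5-b->q6 q5-c->q6 q6-a->q6 q6-b->q6 q6-c->q6

We only need to distinguish lengths 0, 1, …, 5, and '>5'. Chain q0 → q1 → q2 → q3 → q4 → q5 → q6 on every symbol, with q6 looping. Accepting states: {q5}.
7 states suffice.
        a   b   c  
>  q0   q1  q1  q1 
   q1   q2  q2  q2 
   q2   q3  q3  q3 
   q3   q4  q4  q4 
   q4   q5  q5  q5 
 * q5   q6  q6  q6 
   q6   q6  q6  q6 
(> = start, * = accepting)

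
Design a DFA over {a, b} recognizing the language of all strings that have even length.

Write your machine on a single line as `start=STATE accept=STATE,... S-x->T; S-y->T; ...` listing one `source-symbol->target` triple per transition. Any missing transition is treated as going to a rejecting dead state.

Count input length modulo 2: every symbol advances one step around the cycle q0 → q1 → q0. Accept at q0.
With 2 states:
        a   b  
>* q0   q1  q1 
   q1   q0  q0 
(> = start, * = accepting)

start=q0; accept=q0; q0-a->q1; q0-b->q1; q1-a->q0; q1-b->q0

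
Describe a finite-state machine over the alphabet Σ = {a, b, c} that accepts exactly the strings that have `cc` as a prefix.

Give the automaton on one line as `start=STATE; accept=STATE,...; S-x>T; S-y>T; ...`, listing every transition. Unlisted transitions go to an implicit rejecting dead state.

start=S0; accept=S2; S0-a>S3; S0-b>S3; S0-c>S1; S1-a>S3; S1-b>S3; S1-c>S2; S2-a>S2; S2-b>S2; S2-c>S2; S3-a>S3; S3-b>S3; S3-c>S3

Check the first 2 symbols one by one: S0 through S1 record how many have matched `cc` so far; any wrong symbol goes to the dead state S3. After all 2 match we enter the accepting sink S2.
        a   b   c  
>  S0   S3  S3  S1 
   S1   S3  S3  S2 
 * S2   S2  S2  S2 
   S3   S3  S3  S3 
(> = start, * = accepting)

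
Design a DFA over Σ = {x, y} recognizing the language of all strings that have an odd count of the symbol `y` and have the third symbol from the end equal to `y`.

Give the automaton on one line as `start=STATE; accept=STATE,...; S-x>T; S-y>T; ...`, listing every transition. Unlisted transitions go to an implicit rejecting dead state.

start=q0; accept=q4,q7,q10,q11; q0-x>q0; q0-y>q1; q1-x>q2; q1-y>q3; q2-x>q4; q2-y>q5; q3-x>q6; q3-y>q7; q4-x>q8; q4-y>q5; q5-x>q6; q5-y>q9; q6-x>q0; q6-y>q10; q7-x>q11; q7-y>q3; q8-x>q8; q8-y>q5; q9-x>q11; q9-y>q3; q10-x>q2; q10-y>q3; q11-x>q4; q11-y>q5

Handle the two conditions separately and then intersect. The first has 2 states tracking the count of `y`s modulo 2; the second has 15 states tracking the last 3 symbols read. A product state is a pair (one from each), accepting exactly when both do. Equivalent product states are then merged.
With 12 states:
          x    y  
>  q0     q0   q1 
   q1     q2   q3 
   q2     q4   q5 
   q3     q6   q7 
 * q4     q8   q5 
   q5     q6   q9 
   q6     q0  q10 
 * q7    q11   q3 
   q8     q8   q5 
   q9    q11   q3 
 * q10    q2   q3 
 * q11    q4   q5 
(> = start, * = accepting)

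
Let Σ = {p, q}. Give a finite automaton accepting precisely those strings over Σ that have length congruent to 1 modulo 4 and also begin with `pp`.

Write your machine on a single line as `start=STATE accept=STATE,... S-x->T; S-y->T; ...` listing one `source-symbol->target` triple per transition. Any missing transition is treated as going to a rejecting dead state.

start=s0; accept=s9; s0-p->s1; s0-q->s2; s1-p->s3; s1-q->s4; s2-p->s4; s2-q->s4; s3-p->s5; s3-q->s5; s4-p->s6; s4-q->s6; s5-p->s7; s5-q->s7; s6-p->s8; s6-q->s8; s7-p->s9; s7-q->s9; s8-p->s2; s8-q->s2; s9-p->s3; s9-q->s3

Run two small machines in parallel and take their product. The first has 4 states tracking the input length modulo 4; the second has 4 states tracking whether the input so far still matches the prefix `pp`. A product state is a pair (one from each), accepting exactly when both do.
A 10-state machine:
        p   q  
>  s0   s1  s2 
   s1   s3  s4 
   s2   s4  s4 
   s3   s5  s5 
   s4   s6  s6 
   s5   s7  s7 
   s6   s8  s8 
   s7   s9  s9 
   s8   s2  s2 
 * s9   s3  s3 
(> = start, * = accepting)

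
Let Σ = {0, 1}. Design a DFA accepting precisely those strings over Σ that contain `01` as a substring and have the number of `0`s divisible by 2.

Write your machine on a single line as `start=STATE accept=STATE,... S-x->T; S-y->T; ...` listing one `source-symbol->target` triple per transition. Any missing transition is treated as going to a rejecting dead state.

Build one automaton per condition and run them in lockstep. The first has 3 states tracking whether and how much of `01` has been seen; the second has 2 states tracking the count of `0`s modulo 2. A product state is a pair (one from each), accepting exactly when both do.
A 5-state machine:
        0   1  
>  S0   S1  S0 
   S1   S2  S3 
   S2   S1  S4 
   S3   S4  S3 
 * S4   S3  S4 
(> = start, * = accepting)

start=S0; accept=S4; S0-0->S1; S0-1->S0; S1-0->S2; S1-1->S3; S2-0->S1; S2-1->S4; S3-0->S4; S3-1->S3; S4-0->S3; S4-1->S4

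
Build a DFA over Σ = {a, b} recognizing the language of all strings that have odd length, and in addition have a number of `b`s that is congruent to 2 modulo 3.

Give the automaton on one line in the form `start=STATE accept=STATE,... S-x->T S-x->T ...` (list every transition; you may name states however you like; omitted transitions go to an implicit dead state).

start=s0 accept=s5 s0-a->s1 s0-b->s2 s1-a->s0 s1-b->s3 s2-a->s3 s2-b->s4 s3-a->s2 s3-b->s5 s4-a->s5 s4-b->s1 s5-a->s4 s5-b->s0

Run two small machines in parallel and take their product. One (2 states) tracks the input length modulo 2; the other (3 states) tracks the count of `b`s modulo 3. Each combined state is a pair, one component from each; accept when both components accept.
6 states suffice.
        a   b  
>  s0   s1  s2 
   s1   s0  s3 
   s2   s3  s4 
   s3   s2  s5 
   s4   s5  s1 
 * s5   s4  s0 
(> = start, * = accepting)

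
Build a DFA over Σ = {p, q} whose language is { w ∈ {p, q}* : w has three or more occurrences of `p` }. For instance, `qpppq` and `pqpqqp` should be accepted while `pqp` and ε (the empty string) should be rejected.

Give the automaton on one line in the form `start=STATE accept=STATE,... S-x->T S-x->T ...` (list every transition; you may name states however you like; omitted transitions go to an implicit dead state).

start=S0 accept=S3,S4 S0-p->S1 S0-q->S0 S1-p->S2 S1-q->S1 S2-p->S3 S2-q->S2 S3-p->S4 S3-q->S3 S4-p->S4 S4-q->S4

Only the number of `p`s matters, and only up to 4. Make a chain S0 → S1 → S2 → S3 → S4 advanced by each `p` (with S4 absorbing); every other symbol self-loops. The accepting set is {S3, S4}.
        p   q  
>  S0   S1  S0 
   S1   S2  S1 
   S2   S3  S2 
 * S3   S4  S3 
 * S4   S4  S4 
(> = start, * = accepting)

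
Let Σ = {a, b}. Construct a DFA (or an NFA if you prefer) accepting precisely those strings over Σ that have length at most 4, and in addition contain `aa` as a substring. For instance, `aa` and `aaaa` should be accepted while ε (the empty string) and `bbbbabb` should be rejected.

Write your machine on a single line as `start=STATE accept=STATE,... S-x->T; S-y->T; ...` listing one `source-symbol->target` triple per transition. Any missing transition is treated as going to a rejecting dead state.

start=q0; accept=q3,q6,q9; q0-a->q1; q0-b->q2; q1-a->q3; q1-b->q4; q2-a->q5; q2-b->q4; q3-a->q6; q3-b->q6; q4-a->q7; q4-b->q8; q5-a->q6; q5-b->q8; q6-a->q9; q6-b->q9; q7-a->q9; q7-b->q10; q8-a->q11; q8-b->q10; q9-a->q12; q9-b->q12; q10-a->q13; q10-b->q14; q11-a->q12; q11-b->q14; q12-a->q12; q12-b->q12; q13-a->q12; q13-b->q14; q14-a->q13; q14-b->q14

Build one automaton per condition and run them in lockstep. One (6 states) tracks the input length, saturating at 5; the other (3 states) tracks whether and how much of `aa` has been seen. Each combined state is a pair, one component from each; accept when both components accept.
A 15-state machine:
          a    b  
>  q0     q1   q2 
   q1     q3   q4 
   q2     q5   q4 
 * q3     q6   q6 
   q4     q7   q8 
   q5     q6   q8 
 * q6     q9   q9 
   q7     q9  q10 
   q8    q11  q10 
 * q9    q12  q12 
   q10   q13  q14 
   q11   q12  q14 
   q12   q12  q12 
   q13   q12  q14 
   q14   q13  q14 
(> = start, * = accepting)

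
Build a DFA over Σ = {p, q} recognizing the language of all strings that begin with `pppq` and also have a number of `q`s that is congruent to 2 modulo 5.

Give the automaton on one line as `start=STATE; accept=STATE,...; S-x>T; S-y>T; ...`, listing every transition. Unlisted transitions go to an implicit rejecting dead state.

start=A; accept=K; A-p>B; A-q>C; B-p>D; B-q>C; C-p>C; C-q>E; D-p>F; D-q>C; E-p>E; E-q>G; F-p>H; F-q>I; G-p>G; G-q>J; H-p>H; H-q>C; I-p>I; I-q>K; J-p>J; J-q>H; K-p>K; K-q>L; L-p>L; L-q>M; M-p>M; M-q>N; N-p>N; N-q>I

Handle the two conditions separately and then intersect. One (6 states) tracks whether the input so far still matches the prefix `pppq`; the other (5 states) tracks the count of `q`s modulo 5. Each combined state is a pair, one component from each; accept when both components accept.
A 14-state machine:
       p  q 
>  A   B  C 
   B   D  C 
   C   C  E 
   D   F  C 
   E   E  G 
   F   H  I 
   G   G  J 
   H   H  C 
   I   I  K 
   J   J  H 
 * K   K  L 
   L   L  M 
   M   M  N 
   N   N  I 
(> = start, * = accepting)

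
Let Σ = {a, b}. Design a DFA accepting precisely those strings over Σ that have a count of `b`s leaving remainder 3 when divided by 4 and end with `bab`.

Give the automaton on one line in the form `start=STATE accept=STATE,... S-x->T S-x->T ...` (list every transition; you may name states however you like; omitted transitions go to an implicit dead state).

Handle the two conditions separately and then intersect. The first has 4 states tracking the count of `b`s modulo 4; the second has 4 states tracking how much of the suffix `bab` has currently been matched. A product state is a pair (one from each), accepting exactly when both do. Equivalent product states are then merged.
7 states suffice.
        a   b  
>  s0   s0  s1 
   s1   s1  s2 
   s2   s3  s4 
   s3   s5  s6 
   s4   s4  s0 
   s5   s5  s4 
 * s6   s4  s0 
(> = start, * = accepting)

start=s0 accept=s6 s0-a->s0 s0-b->s1 s1-a->s1 s1-b->s2 s2-a->s3 s2-b->s4 s3-a->s5 s3-b->s6 s4-a->s4 s4-b->s0 s5-a->s5 s5-b->s4 s6-a->s4 s6-b->s0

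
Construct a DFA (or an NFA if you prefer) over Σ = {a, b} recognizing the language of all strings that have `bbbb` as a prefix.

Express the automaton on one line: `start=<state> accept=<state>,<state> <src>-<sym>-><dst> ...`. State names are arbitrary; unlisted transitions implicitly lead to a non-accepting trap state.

Check the first 4 symbols one by one: s0 through s3 record how many have matched `bbbb` so far; any wrong symbol goes to the dead state s5. After all 4 match we enter the accepting sink s4.
6 states suffice.
        a   b  
>  s0   s5  s1 
   s1   s5  s2 
   s2   s5  s3 
   s3   s5  s4 
 * s4   s4  s4 
   s5   s5  s5 
(> = start, * = accepting)

start=s0 accept=s4 s0-a->s5 s0-b->s1 s1-a->s5 s1-b->s2 s2-a->s5 s2-b->s3 s3-a->s5 s3-b->s4 s4-a->s4 s4-b->s4 s5-a->s5 s5-b->s5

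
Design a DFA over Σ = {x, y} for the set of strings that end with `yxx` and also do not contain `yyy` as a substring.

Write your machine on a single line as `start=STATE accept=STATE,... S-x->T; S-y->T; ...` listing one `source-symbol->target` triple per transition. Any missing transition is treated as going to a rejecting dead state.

Handle the two conditions separately and then intersect. The first has 4 states tracking how much of the suffix `yxx` has currently been matched; the second has 4 states tracking partial matches of the forbidden pattern `yyy`. A product state is a pair (one from each), accepting exactly when both do.
With 9 states:
        x   y  
>  s0   s0  s1 
   s1   s2  s3 
   s2   s4  s1 
   s3   s2  s5 
 * s4   s0  s1 
   s5   s6  s5 
   s6   s7  s5 
   s7   s8  s5 
   s8   s8  s5 
(> = start, * = accepting)

start=s0; accept=s4; s0-x->s0; s0-y->s1; s1-x->s2; s1-y->s3; s2-x->s4; s2-y->s1; s3-x->s2; s3-y->s5; s4-x->s0; s4-y->s1; s5-x->s6; s5-y->s5; s6-x->s7; s6-y->s5; s7-x->s8; s7-y->s5; s8-x->s8; s8-y->s5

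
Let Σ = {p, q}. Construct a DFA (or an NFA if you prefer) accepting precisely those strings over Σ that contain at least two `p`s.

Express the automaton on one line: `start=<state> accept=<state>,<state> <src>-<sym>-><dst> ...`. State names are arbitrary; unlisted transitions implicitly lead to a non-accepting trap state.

Only the number of `p`s matters, and only up to 3. Make a chain A → B → C → D advanced by each `p` (with D absorbing); every other symbol self-loops. The accepting set is {C, D}.
4 states suffice.
       p  q 
>  A   B  A 
   B   C  B 
 * C   D  C 
 * D   D  D 
(> = start, * = accepting)

start=A accept=C,D A-p->B A-q->A B-p->C B-q->B C-p->D C-q->C D-p->D D-q->D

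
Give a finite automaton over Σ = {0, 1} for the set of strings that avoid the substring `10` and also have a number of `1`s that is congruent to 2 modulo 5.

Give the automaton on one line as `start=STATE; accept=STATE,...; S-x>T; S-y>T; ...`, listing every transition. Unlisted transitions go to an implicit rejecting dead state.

Build one automaton per condition and run them in lockstep. The first has 3 states tracking partial matches of the forbidden pattern `10`; the second has 5 states tracking the count of `1`s modulo 5. A product state is a pair (one from each), accepting exactly when both do. Minimizing collapses redundant product states.
7 states suffice.
        0   1  
>  q0   q0  q1 
   q1   q2  q3 
   q2   q2  q2 
 * q3   q2  q4 
   q4   q2  q5 
   q5   q2  q6 
   q6   q2  q1 
(> = start, * = accepting)

start=q0; accept=q3; q0-0>q0; q0-1>q1; q1-0>q2; q1-1>q3; q2-0>q2; q2-1>q2; q3-0>q2; q3-1>q4; q4-0>q2; q4-1>q5; q5-0>q2; q5-1>q6; q6-0>q2; q6-1>q1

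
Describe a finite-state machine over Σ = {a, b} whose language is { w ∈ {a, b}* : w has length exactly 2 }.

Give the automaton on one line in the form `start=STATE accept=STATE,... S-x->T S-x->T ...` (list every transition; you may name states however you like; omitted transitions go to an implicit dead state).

We only need to distinguish lengths 0, 1, …, 2, and '>2'. Chain q0 → q1 → q2 → q3 on every symbol, with q3 looping. Accepting states: {q2}.
4 states suffice.
        a   b  
>  q0   q1  q1 
   q1   q2  q2 
 * q2   q3  q3 
   q3   q3  q3 
(> = start, * = accepting)

start=q0 accept=q2 q0-a->q1 q0-b->q1 q1-a->q2 q1-b->q2 q2-a->q3 q2-b->q3 q3-a->q3 q3-b->q3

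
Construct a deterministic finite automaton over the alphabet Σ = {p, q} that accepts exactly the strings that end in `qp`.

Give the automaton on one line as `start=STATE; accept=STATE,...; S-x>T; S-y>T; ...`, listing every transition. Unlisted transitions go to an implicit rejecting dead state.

Remember how much of `qp` the current input suffix matches. State S0 means no match yet; S1 means the last symbol is `q`; S2 means the last 2 symbols are `qp`. Only S2 accepts. On a mismatch, fall back to the longest proper suffix that is still a prefix of `qp`.
        p   q  
>  S0   S0  S1 
   S1   S2  S1 
 * S2   S0  S1 
(> = start, * = accepting)

start=S0; accept=S2; S0-p>S0; S0-q>S1; S1-p>S2; S1-q>S1; S2-p>S0; S2-q>S1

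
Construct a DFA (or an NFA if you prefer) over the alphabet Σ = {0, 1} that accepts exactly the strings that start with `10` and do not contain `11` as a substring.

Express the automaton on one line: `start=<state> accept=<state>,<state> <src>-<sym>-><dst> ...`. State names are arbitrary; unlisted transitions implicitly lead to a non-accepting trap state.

start=S0 accept=S3,S4 S0-0->S1 S0-1->S2 S1-0->S1 S1-1->S1 S2-0->S3 S2-1->S1 S3-0->S3 S3-1->S4 S4-0->S3 S4-1->S1

Build one automaton per condition and run them in lockstep. The first has 4 states tracking whether the input so far still matches the prefix `10`; the second has 3 states tracking partial matches of the forbidden pattern `11`. A product state is a pair (one from each), accepting exactly when both do. Equivalent product states are then merged.
5 states suffice.
        0   1  
>  S0   S1  S2 
   S1   S1  S1 
   S2   S3  S1 
 * S3   S3  S4 
 * S4   S3  S1 
(> = start, * = accepting)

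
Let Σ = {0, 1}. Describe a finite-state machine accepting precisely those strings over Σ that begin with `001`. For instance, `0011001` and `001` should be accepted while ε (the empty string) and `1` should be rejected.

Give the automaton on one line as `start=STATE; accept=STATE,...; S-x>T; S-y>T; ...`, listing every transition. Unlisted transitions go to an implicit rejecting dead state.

Check the first 3 symbols one by one: A through C record how many have matched `001` so far; any wrong symbol goes to the dead state E. After all 3 match we enter the accepting sink D.
       0  1 
>  A   B  E 
   B   C  E 
   C   E  D 
 * D   D  D 
   E   E  E 
(> = start, * = accepting)

start=A; accept=D; A-0>B; A-1>E; B-0>C; B-1>E; C-0>E; C-1>D; D-0>D; D-1>D; E-0>E; E-1>E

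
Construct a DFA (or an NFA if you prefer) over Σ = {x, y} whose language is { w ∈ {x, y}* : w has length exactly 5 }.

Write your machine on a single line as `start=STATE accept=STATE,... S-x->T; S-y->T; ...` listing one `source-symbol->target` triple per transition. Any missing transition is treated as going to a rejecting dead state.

start=q0; accept=q5; q0-x->q1; q0-y->q1; q1-x->q2; q1-y->q2; q2-x->q3; q2-y->q3; q3-x->q4; q3-y->q4; q4-x->q5; q4-y->q5; q5-x->q6; q5-y->q6; q6-x->q6; q6-y->q6

We only need to distinguish lengths 0, 1, …, 5, and '>5'. Chain q0 → q1 → q2 → q3 → q4 → q5 → q6 on every symbol, with q6 looping. Accepting states: {q5}.
With 7 states:
        x   y  
>  q0   q1  q1 
   q1   q2  q2 
   q2   q3  q3 
   q3   q4  q4 
   q4   q5  q5 
 * q5   q6  q6 
   q6   q6  q6 
(> = start, * = accepting)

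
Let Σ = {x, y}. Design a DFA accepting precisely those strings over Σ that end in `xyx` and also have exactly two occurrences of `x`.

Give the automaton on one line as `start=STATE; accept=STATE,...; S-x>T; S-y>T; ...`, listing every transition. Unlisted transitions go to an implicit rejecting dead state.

start=q0; accept=q4; q0-x>q1; q0-y>q0; q1-x>q2; q1-y>q3; q2-x>q2; q2-y>q2; q3-x>q4; q3-y>q2; q4-x>q2; q4-y>q2

Handle the two conditions separately and then intersect. The first has 4 states tracking how much of the suffix `xyx` has currently been matched; the second has 4 states tracking the count of `x`s, saturating at 3. A product state is a pair (one from each), accepting exactly when both do. After merging equivalent states the machine shrinks.
With 5 states:
        x   y  
>  q0   q1  q0 
   q1   q2  q3 
   q2   q2  q2 
   q3   q4  q2 
 * q4   q2  q2 
(> = start, * = accepting)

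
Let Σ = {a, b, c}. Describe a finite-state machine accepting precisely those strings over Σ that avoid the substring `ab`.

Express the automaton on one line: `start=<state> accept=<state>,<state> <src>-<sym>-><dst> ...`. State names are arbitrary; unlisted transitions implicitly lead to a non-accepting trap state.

start=q0 accept=q0,q1 q0-a->q1 q0-b->q0 q0-c->q0 q1-a->q1 q1-b->q2 q1-c->q0 q2-a->q2 q2-b->q2 q2-c->q2

Track partial matches of the forbidden pattern `ab`. State q2 is a dead state reached once `ab` has occurred; every other state accepts. q0 means no part of `ab` is currently matched.
3 states suffice.
        a   b   c  
>* q0   q1  q0  q0 
 * q1   q1  q2  q0 
   q2   q2  q2  q2 
(> = start, * = accepting)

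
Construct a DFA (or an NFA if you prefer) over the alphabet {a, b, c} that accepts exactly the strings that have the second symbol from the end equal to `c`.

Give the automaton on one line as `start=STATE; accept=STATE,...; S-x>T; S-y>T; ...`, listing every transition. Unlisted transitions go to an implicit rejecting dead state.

start=s0; accept=s10,s11,s12; s0-a>s1; s0-b>s2; s0-c>s3; s1-a>s4; s1-b>s5; s1-c>s6; s2-a>s7; s2-b>s8; s2-c>s9; s3-a>s10; s3-b>s11; s3-c>s12; s4-a>s4; s4-b>s5; s4-c>s6; s5-a>s7; s5-b>s8; s5-c>s9; s6-a>s10; s6-b>s11; s6-c>s12; s7-a>s4; s7-b>s5; s7-c>s6; s8-a>s7; s8-b>s8; s8-c>s9; s9-a>s10; s9-b>s11; s9-c>s12; s10-a>s4; s10-b>s5; s10-c>s6; s11-a>s7; s11-b>s8; s11-c>s9; s12-a>s10; s12-b>s11; s12-c>s12

A DFA must remember the last 2 symbols (since which symbol is second-to-last isn't known until the input ends). Use one state per possible window of the last ≤2 symbols; accept from those whose window starts with `c`.
13 states suffice.
          a    b    c  
>  s0     s1   s2   s3 
   s1     s4   s5   s6 
   s2     s7   s8   s9 
   s3    s10  s11  s12 
   s4     s4   s5   s6 
   s5     s7   s8   s9 
   s6    s10  s11  s12 
   s7     s4   s5   s6 
   s8     s7   s8   s9 
   s9    s10  s11  s12 
 * s10    s4   s5   s6 
 * s11    s7   s8   s9 
 * s12   s10  s11  s12 
(> = start, * = accepting)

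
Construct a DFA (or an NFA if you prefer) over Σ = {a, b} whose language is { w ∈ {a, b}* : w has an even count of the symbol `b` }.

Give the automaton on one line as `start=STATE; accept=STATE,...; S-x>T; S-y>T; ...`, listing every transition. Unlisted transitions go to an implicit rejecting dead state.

start=S0; accept=S0; S0-a>S0; S0-b>S1; S1-a>S1; S1-b>S0

The only thing that matters is how many `b`s have appeared, reduced mod 2. Use one state per residue: S0 for 0, …, S1 for 1. Reading `b` moves to the next residue; anything else stays put. S0 is accepting.
        a   b  
>* S0   S0  S1 
   S1   S1  S0 
(> = start, * = accepting)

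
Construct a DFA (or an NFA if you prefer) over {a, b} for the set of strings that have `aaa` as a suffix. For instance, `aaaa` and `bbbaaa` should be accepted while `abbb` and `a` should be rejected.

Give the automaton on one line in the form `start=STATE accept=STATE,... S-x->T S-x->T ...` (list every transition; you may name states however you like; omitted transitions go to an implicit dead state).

start=q0 accept=q3 q0-a->q1 q0-b->q0 q1-a->q2 q1-b->q0 q2-a->q3 q2-b->q0 q3-a->q3 q3-b->q0

Remember how much of `aaa` the current input suffix matches. State q0 means no match yet; q1 means the last symbol is `a`; q2 means the last 2 symbols are `aa`; q3 means the last 3 symbols are `aaa`. Only q3 accepts. On a mismatch, fall back to the longest proper suffix that is still a prefix of `aaa`.
With 4 states:
        a   b  
>  q0   q1  q0 
   q1   q2  q0 
   q2   q3  q0 
 * q3   q3  q0 
(> = start, * = accepting)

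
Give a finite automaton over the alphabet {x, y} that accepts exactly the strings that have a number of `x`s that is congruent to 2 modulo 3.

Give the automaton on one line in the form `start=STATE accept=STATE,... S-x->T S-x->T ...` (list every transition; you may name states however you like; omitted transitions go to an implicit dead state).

start=S0 accept=S2 S0-x->S1 S0-y->S0 S1-x->S2 S1-y->S1 S2-x->S0 S2-y->S2

Keep the running count of `x`s modulo 3: each `x` advances along the cycle S0 → S1 → S2 → S0 while other symbols loop. Accept at S2.
        x   y  
>  S0   S1  S0 
   S1   S2  S1 
 * S2   S0  S2 
(> = start, * = accepting)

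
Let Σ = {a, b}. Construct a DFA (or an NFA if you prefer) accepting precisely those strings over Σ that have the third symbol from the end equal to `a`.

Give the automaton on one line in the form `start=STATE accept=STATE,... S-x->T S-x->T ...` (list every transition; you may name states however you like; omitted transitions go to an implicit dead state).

start=s0 accept=s7,s8,s9,s10 s0-a->s1 s0-b->s2 s1-a->s3 s1-b->s4 s2-a->s5 s2-b->s6 s3-a->s7 s3-b->s8 s4-a->s9 s4-b->s10 s5-a->s11 s5-b->s12 s6-a->s13 s6-b->s14 s7-a->s7 s7-b->s8 s8-a->s9 s8-b->s10 s9-a->s11 s9-b->s12 s10-a->s13 s10-b->s14 s11-a->s7 s11-b->s8 s12-a->s9 s12-b->s10 s13-a->s11 s13-b->s12 s14-a->s13 s14-b->s14

Because acceptance depends on a position counted from the end, the machine has to buffer the most recent 3 symbols. Make each state the string of the last up-to-3 symbols read; on input `x` shift the window left and append `x`. Accept when the buffered window has length 3 and begins with `a`.
A 15-state machine:
          a    b  
>  s0     s1   s2 
   s1     s3   s4 
   s2     s5   s6 
   s3     s7   s8 
   s4     s9  s10 
   s5    s11  s12 
   s6    s13  s14 
 * s7     s7   s8 
 * s8     s9  s10 
 * s9    s11  s12 
 * s10   s13  s14 
   s11    s7   s8 
   s12    s9  s10 
   s13   s11  s12 
   s14   s13  s14 
(> = start, * = accepting)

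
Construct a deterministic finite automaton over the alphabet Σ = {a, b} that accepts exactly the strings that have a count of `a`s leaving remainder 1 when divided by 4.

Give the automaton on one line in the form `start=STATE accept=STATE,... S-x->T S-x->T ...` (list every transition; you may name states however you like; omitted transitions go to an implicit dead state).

start=q0 accept=q1 q0-a->q1 q0-b->q0 q1-a->q2 q1-b->q1 q2-a->q3 q2-b->q2 q3-a->q0 q3-b->q3

Keep the running count of `a`s modulo 4: each `a` advances along the cycle q0 → q1 → q2 → q3 → q0 while other symbols loop. Accept at q1.
With 4 states:
        a   b  
>  q0   q1  q0 
 * q1   q2  q1 
   q2   q3  q2 
   q3   q0  q3 
(> = start, * = accepting)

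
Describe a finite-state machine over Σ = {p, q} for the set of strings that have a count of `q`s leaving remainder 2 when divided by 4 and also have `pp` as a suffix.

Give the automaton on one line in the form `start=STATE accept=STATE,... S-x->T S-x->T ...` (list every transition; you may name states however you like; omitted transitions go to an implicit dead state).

Build one automaton per condition and run them in lockstep. The first has 4 states tracking the count of `q`s modulo 4; the second has 3 states tracking how much of the suffix `pp` has currently been matched. A product state is a pair (one from each), accepting exactly when both do. After merging equivalent states the machine shrinks.
6 states suffice.
        p   q  
>  S0   S0  S1 
   S1   S1  S2 
   S2   S3  S4 
   S3   S5  S4 
   S4   S4  S0 
 * S5   S5  S4 
(> = start, * = accepting)

start=S0 accept=S5 S0-p->S0 S0-q->S1 S1-p->S1 S1-q->S2 S2-p->S3 S2-q->S4 S3-p->S5 S3-q->S4 S4-p->S4 S4-q->S0 S5-p->S5 S5-q->S4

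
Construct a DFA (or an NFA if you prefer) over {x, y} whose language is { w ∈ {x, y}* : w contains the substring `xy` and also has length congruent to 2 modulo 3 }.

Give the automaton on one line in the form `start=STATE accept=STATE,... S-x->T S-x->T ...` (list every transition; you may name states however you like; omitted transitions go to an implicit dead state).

Run two small machines in parallel and take their product. One (3 states) tracks whether and how much of `xy` has been seen; the other (3 states) tracks the input length modulo 3. Each combined state is a pair, one component from each; accept when both components accept.
9 states suffice.
        x   y  
>  q0   q1  q2 
   q1   q3  q4 
   q2   q3  q5 
   q3   q6  q7 
 * q4   q7  q7 
   q5   q6  q0 
   q6   q1  q8 
   q7   q8  q8 
   q8   q4  q4 
(> = start, * = accepting)

start=q0 accept=q4 q0-x->q1 q0-y->q2 q1-x->q3 q1-y->q4 q2-x->q3 q2-y->q5 q3-x->q6 q3-y->q7 q4-x->q7 q4-y->q7 q5-x->q6 q5-y->q0 q6-x->q1 q6-y->q8 q7-x->q8 q7-y->q8 q8-x->q4 q8-y->q4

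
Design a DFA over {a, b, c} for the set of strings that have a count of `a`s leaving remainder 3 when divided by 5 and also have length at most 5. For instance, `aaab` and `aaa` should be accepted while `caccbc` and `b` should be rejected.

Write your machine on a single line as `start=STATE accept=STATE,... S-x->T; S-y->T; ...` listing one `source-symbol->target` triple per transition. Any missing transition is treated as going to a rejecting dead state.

Handle the two conditions separately and then intersect. The first has 5 states tracking the count of `a`s modulo 5; the second has 7 states tracking the input length, saturating at 6. A product state is a pair (one from each), accepting exactly when both do. After merging equivalent states the machine shrinks.
With 13 states:
          a    b    c  
>  q0     q1   q2   q2 
   q1     q3   q4   q4 
   q2     q4   q5   q5 
   q3     q6   q7   q7 
   q4     q7   q8   q8 
   q5     q8   q9   q9 
 * q6     q9  q10  q10 
   q7    q10  q11  q11 
   q8    q11   q9   q9 
   q9     q9   q9   q9 
 * q10    q9  q12  q12 
   q11   q12   q9   q9 
 * q12    q9   q9   q9 
(> = start, * = accepting)

start=q0; accept=q6,q10,q12; q0-a->q1; q0-b->q2; q0-c->q2; q1-a->q3; q1-b->q4; q1-c->q4; q2-a->q4; q2-b->q5; q2-c->q5; q3-a->q6; q3-b->q7; q3-c->q7; q4-a->q7; q4-b->q8; q4-c->q8; q5-a->q8; q5-b->q9; q5-c->q9; q6-a->q9; q6-b->q10; q6-c->q10; q7-a->q10; q7-b->q11; q7-c->q11; q8-a->q11; q8-b->q9; q8-c->q9; q9-a->q9; q9-b->q9; q9-c->q9; q10-a->q9; q10-b->q12; q10-c->q12; q11-a->q12; q11-b->q9; q11-c->q9; q12-a->q9; q12-b->q9; q12-c->q9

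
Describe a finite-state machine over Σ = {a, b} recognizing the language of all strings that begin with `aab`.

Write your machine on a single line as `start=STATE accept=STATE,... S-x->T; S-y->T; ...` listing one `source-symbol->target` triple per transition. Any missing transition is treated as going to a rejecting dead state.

start=s0; accept=s3; s0-a->s1; s0-b->s4; s1-a->s2; s1-b->s4; s2-a->s4; s2-b->s3; s3-a->s3; s3-b->s3; s4-a->s4; s4-b->s4

Walk along `aab` while the input agrees: from s0 take `a` to s1, and so on. Any deviation drops to the rejecting sink s4. Once s3 is reached the prefix is confirmed and every continuation is accepted.
A 5-state machine:
        a   b  
>  s0   s1  s4 
   s1   s2  s4 
   s2   s4  s3 
 * s3   s3  s3 
   s4   s4  s4 
(> = start, * = accepting)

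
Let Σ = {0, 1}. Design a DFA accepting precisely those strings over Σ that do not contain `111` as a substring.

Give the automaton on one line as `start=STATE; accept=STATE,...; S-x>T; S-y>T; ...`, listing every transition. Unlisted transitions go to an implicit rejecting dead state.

This is the complement of 'contains `111`'. Use the same substring-matching states — A through D holding how much of `111` has just been matched — but flip the accepting set: everything except the trap D accepts.
4 states suffice.
       0  1 
>* A   A  B 
 * B   A  C 
 * C   A  D 
   D   D  D 
(> = start, * = accepting)

start=A; accept=A,B,C; A-0>A; A-1>B; B-0>A; B-1>C; C-0>A; C-1>D; D-0>D; D-1>D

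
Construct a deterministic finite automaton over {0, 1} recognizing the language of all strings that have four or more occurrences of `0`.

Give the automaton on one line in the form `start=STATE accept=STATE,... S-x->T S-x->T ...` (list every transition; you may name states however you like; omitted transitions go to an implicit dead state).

Count `0`s, saturating at 5: states s0 through s4 mean 0 through 4 `0`s seen; s5 means more than 4. Each `0` increments (capped at s5); other symbols loop. Accept from {s4, s5}.
6 states suffice.
        0   1  
>  s0   s1  s0 
   s1   s2  s1 
   s2   s3  s2 
   s3   s4  s3 
 * s4   s5  s4 
 * s5   s5  s5 
(> = start, * = accepting)

start=s0 accept=s4,s5 s0-0->s1 s0-1->s0 s1-0->s2 s1-1->s1 s2-0->s3 s2-1->s2 s3-0->s4 s3-1->s3 s4-0->s5 s4-1->s4 s5-0->s5 s5-1->s5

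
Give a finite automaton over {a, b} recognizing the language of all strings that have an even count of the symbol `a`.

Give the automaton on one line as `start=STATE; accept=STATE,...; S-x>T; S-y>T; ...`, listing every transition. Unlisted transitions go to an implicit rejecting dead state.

start=q0; accept=q0; q0-a>q1; q0-b>q0; q1-a>q0; q1-b>q1

The only thing that matters is how many `a`s have appeared, reduced mod 2. Use one state per residue: q0 for 0, …, q1 for 1. Reading `a` moves to the next residue; anything else stays put. q0 is accepting.
2 states suffice.
        a   b  
>* q0   q1  q0 
   q1   q0  q1 
(> = start, * = accepting)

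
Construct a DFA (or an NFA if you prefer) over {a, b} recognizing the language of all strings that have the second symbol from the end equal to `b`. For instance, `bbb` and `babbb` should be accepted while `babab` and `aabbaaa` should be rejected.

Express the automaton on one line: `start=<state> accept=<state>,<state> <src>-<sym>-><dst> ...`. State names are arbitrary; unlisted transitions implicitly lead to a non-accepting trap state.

A DFA must remember the last 2 symbols (since which symbol is second-to-last isn't known until the input ends). Use one state per possible window of the last ≤2 symbols; accept from those whose window starts with `b`.
        a   b  
>  q0   q1  q2 
   q1   q3  q4 
   q2   q5  q6 
   q3   q3  q4 
   q4   q5  q6 
 * q5   q3  q4 
 * q6   q5  q6 
(> = start, * = accepting)

start=q0 accept=q5,q6 q0-a->q1 q0-b->q2 q1-a->q3 q1-b->q4 q2-a->q5 q2-b->q6 q3-a->q3 q3-b->q4 q4-a->q5 q4-b->q6 q5-a->q3 q5-b->q4 q6-a->q5 q6-b->q6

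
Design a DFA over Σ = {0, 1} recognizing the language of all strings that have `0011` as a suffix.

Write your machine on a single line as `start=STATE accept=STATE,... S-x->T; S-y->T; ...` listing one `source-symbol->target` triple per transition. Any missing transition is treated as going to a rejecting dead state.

Remember how much of `0011` the current input suffix matches. State A means no match yet; B means the last symbol is `0`; C means the last 2 symbols are `00`; D means the last 3 symbols are `001`; E means the last 4 symbols are `0011`. Only E accepts. On a mismatch, fall back to the longest proper suffix that is still a prefix of `0011`.
       0  1 
>  A   B  A 
   B   C  A 
   C   C  D 
   D   B  E 
 * E   B  A 
(> = start, * = accepting)

start=A; accept=E; A-0->B; A-1->A; B-0->C; B-1->A; C-0->C; C-1->D; D-0->B; D-1->E; E-0->B; E-1->A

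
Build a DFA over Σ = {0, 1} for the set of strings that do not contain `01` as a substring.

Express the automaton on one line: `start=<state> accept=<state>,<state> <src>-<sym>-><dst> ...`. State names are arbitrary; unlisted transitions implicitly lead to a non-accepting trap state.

start=A accept=A,B A-0->B A-1->A B-0->B B-1->C C-0->C C-1->C

This is the complement of 'contains `01`'. Use the same substring-matching states — A through C holding how much of `01` has just been matched — but flip the accepting set: everything except the trap C accepts.
       0  1 
>* A   B  A 
 * B   B  C 
   C   C  C 
(> = start, * = accepting)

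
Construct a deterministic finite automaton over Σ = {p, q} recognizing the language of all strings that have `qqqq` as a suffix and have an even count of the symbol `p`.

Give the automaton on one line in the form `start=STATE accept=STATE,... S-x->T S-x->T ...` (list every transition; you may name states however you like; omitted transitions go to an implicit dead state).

start=A accept=F A-p->B A-q->C B-p->A B-q->B C-p->B C-q->D D-p->B D-q->E E-p->B E-q->F F-p->B F-q->F

Run two small machines in parallel and take their product. One (5 states) tracks how much of the suffix `qqqq` has currently been matched; the other (2 states) tracks the count of `p`s modulo 2. Each combined state is a pair, one component from each; accept when both components accept. Minimizing collapses redundant product states.
       p  q 
>  A   B  C 
   B   A  B 
   C   B  D 
   D   B  E 
   E   B  F 
 * F   B  F 
(> = start, * = accepting)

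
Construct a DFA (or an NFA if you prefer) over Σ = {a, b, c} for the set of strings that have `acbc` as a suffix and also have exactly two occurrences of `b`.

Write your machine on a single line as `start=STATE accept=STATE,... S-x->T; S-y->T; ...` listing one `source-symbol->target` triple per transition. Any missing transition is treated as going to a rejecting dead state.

Run two small machines in parallel and take their product. The first has 5 states tracking how much of the suffix `acbc` has currently been matched; the second has 4 states tracking the count of `b`s, saturating at 3. A product state is a pair (one from each), accepting exactly when both do. After merging equivalent states the machine shrinks.
A 7-state machine:
        a   b   c  
>  q0   q0  q1  q0 
   q1   q2  q3  q1 
   q2   q2  q3  q4 
   q3   q3  q3  q3 
   q4   q2  q5  q1 
   q5   q3  q3  q6 
 * q6   q3  q3  q3 
(> = start, * = accepting)

start=q0; accept=q6; q0-a->q0; q0-b->q1; q0-c->q0; q1-a->q2; q1-b->q3; q1-c->q1; q2-a->q2; q2-b->q3; q2-c->q4; q3-a->q3; q3-b->q3; q3-c->q3; q4-a->q2; q4-b->q5; q4-c->q1; q5-a->q3; q5-b->q3; q5-c->q6; q6-a->q3; q6-b->q3; q6-c->q3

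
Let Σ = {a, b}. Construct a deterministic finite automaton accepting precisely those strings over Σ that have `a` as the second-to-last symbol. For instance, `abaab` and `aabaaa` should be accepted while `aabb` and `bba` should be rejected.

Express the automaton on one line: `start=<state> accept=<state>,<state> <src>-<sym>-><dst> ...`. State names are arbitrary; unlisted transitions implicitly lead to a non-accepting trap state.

Because acceptance depends on a position counted from the end, the machine has to buffer the most recent 2 symbols. Make each state the string of the last up-to-2 symbols read; on input `x` shift the window left and append `x`. Accept when the buffered window has length 2 and begins with `a`.
A 7-state machine:
        a   b  
>  q0   q1  q2 
   q1   q3  q4 
   q2   q5  q6 
 * q3   q3  q4 
 * q4   q5  q6 
   q5   q3  q4 
   q6   q5  q6 
(> = start, * = accepting)

start=q0 accept=q3,q4 q0-a->q1 q0-b->q2 q1-a->q3 q1-b->q4 q2-a->q5 q2-b->q6 q3-a->q3 q3-b->q4 q4-a->q5 q4-b->q6 q5-a->q3 q5-b->q4 q6-a->q5 q6-b->q6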